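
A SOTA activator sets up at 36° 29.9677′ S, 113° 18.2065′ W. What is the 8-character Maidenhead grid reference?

DF33im30

Shift to the Maidenhead origin (180°W, 90°S): lon 66.69656, lat 53.50054.
Field: lon ⌊66.69656/20⌋ = 3 → D; lat ⌊53.50054/10⌋ = 5 → F.
Square: lon ⌊6.69656/2⌋ = 3; lat ⌊3.50054/1⌋ = 3.
Subsquare: lon ⌊0.69656/0.0833333⌋ = 8 → i; lat ⌊0.50054/0.0416667⌋ = 12 → m.
Extended square: lon ⌊0.02989/0.00833333⌋ = 3; lat ⌊0.00054/0.00416667⌋ = 0.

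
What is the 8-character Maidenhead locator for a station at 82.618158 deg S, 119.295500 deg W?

DA07ij41

Shift to the Maidenhead origin (180°W, 90°S): lon 60.70450, lat 7.38184.
Field: lon ⌊60.70450/20⌋ = 3 → D; lat ⌊7.38184/10⌋ = 0 → A.
Square: lon ⌊0.70450/2⌋ = 0; lat ⌊7.38184/1⌋ = 7.
Subsquare: lon ⌊0.70450/0.0833333⌋ = 8 → i; lat ⌊0.38184/0.0416667⌋ = 9 → j.
Extended square: lon ⌊0.03783/0.00833333⌋ = 4; lat ⌊0.00684/0.00416667⌋ = 1.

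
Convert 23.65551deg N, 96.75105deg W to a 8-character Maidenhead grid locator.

EL13op97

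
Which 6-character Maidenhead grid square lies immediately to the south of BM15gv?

BM15gu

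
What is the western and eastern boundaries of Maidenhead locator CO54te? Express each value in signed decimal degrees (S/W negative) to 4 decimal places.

Field C=2, O=14: +2·20° lon, +14·10° lat → SW at lon -140°, lat 50°.
Square 5, 4: +5·2° lon, +4·1° lat → SW at lon -130°, lat 54°.
Subsquare t=19, e=4: +19·0.0833333° lon, +4·0.0416667° lat → SW at lon -128.417°, lat 54.1667°.
Cell spans 0.0833333° lon × 0.0416667° lat.
west -128.4167, east -128.3333.

-128.4167, -128.3333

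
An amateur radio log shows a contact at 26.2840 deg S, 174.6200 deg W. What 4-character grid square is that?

AG23

Add 180° to longitude and 90° to latitude: 5.38, 63.72.
Field: lon ⌊5.38/20⌋ = 0 → A; lat ⌊63.72/10⌋ = 6 → G.
Square: lon ⌊5.38/2⌋ = 2; lat ⌊3.72/1⌋ = 3.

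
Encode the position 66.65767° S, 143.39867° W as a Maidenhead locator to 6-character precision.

BC83hi

Offset from 180°W / 90°S: lon 36.6013°, lat 23.3423°.
Field: 36.6013/20 → 1 → B, 23.3423/10 → 2 → C; chars BC.
Square: 16.6013/2 → 8, 3.3423/1 → 3; chars 83.
Subsquare: 0.6013/0.0833333 → 7 → h, 0.3423/0.0416667 → 8 → i; chars hi.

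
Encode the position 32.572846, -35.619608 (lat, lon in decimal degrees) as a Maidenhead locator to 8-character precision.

HM22en57

Add 180° to longitude and 90° to latitude: 144.38039, 122.57285.
Field (20°×10°, letters A–R): 144.38039/20 → 7 → H, 122.57285/10 → 12 → M; chars HM.
Square (2°×1°, digits 0–9): 4.38039/2 → 2, 2.57285/1 → 2; chars 22.
Subsquare (5′×2.5′, letters a–x): 0.38039/0.0833333 → 4 → e, 0.57285/0.0416667 → 13 → n; chars en.
Extended square (30″×15″, digits 0–9): 0.04706/0.00833333 → 5, 0.03118/0.00416667 → 7; chars 57.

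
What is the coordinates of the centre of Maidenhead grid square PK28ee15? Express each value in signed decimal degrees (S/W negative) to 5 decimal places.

Field P=15, K=10: +15·20° lon, +10·10° lat → SW at lon 120°, lat 10°.
Square 2, 8: +2·2° lon, +8·1° lat → SW at lon 124°, lat 18°.
Subsquare e=4, e=4: +4·0.0833333° lon, +4·0.0416667° lat → SW at lon 124.333°, lat 18.1667°.
Extended square 1, 5: +1·0.00833333° lon, +5·0.00416667° lat → SW at lon 124.342°, lat 18.1875°.
Cell spans 0.00833333° lon × 0.00416667° lat. Centre is SW corner plus half of each.
latitude 18.18958, longitude 124.34583.

18.18958, 124.34583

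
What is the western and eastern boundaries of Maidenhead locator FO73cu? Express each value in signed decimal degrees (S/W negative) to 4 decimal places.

-65.8333, -65.7500

Field F=5, O=14: +5·20° lon, +14·10° lat → SW at lon -80°, lat 50°.
Square 7, 3: +7·2° lon, +3·1° lat → SW at lon -66°, lat 53°.
Subsquare c=2, u=20: +2·0.0833333° lon, +20·0.0416667° lat → SW at lon -65.8333°, lat 53.8333°.
Cell spans 0.0833333° lon × 0.0416667° lat.
west -65.8333, east -65.7500.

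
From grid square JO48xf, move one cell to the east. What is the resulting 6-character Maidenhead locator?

JO58af

Longitude subsquare x = 23; +1 → 24, wraps to 0 = a, carry into square.
Longitude square 4; +1 → 5.
The latitude characters are unchanged.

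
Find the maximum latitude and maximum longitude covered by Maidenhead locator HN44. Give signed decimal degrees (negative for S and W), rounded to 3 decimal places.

45.000, -30.000

Field H=7, N=13: +7·20° lon, +13·10° lat → SW at lon -40°, lat 40°.
Square 4, 4: +4·2° lon, +4·1° lat → SW at lon -32°, lat 44°.
Cell spans 2° lon × 1° lat. NE corner is SW corner plus one full cell.
latitude 45.000, longitude -30.000.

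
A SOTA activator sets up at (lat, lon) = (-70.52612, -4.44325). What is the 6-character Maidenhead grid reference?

IB79sl

Add 180° to longitude and 90° to latitude: 175.5567, 19.4739.
Field (20°×10°, letters A–R): 175.5567/20 → 8 → I, 19.4739/10 → 1 → B; chars IB.
Square (2°×1°, digits 0–9): 15.5567/2 → 7, 9.4739/1 → 9; chars 79.
Subsquare (5′×2.5′, letters a–x): 1.5567/0.0833333 → 18 → s, 0.4739/0.0416667 → 11 → l; chars sl.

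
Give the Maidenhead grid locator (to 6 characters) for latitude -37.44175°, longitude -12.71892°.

IF32pn

Add 180° to longitude and 90° to latitude: 167.2811, 52.5583.
Field: lon ⌊167.2811/20⌋ = 8 → I; lat ⌊52.5583/10⌋ = 5 → F.
Square: lon ⌊7.2811/2⌋ = 3; lat ⌊2.5583/1⌋ = 2.
Subsquare: lon ⌊1.2811/0.0833333⌋ = 15 → p; lat ⌊0.5583/0.0416667⌋ = 13 → n.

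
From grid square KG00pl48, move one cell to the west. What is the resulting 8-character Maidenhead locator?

KG00pl38

Longitude extended square 4; −1 → 3.
The latitude characters are unchanged.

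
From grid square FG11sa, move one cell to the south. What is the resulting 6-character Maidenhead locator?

FG10sx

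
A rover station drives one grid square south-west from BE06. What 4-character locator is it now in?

AE95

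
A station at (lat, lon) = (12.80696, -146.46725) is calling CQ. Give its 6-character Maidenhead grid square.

Add 180° to longitude and 90° to latitude: 33.5327, 102.8070.
Field: lon ⌊33.5327/20⌋ = 1 → B; lat ⌊102.8070/10⌋ = 10 → K.
Square: lon ⌊13.5327/2⌋ = 6; lat ⌊2.8070/1⌋ = 2.
Subsquare: lon ⌊1.5327/0.0833333⌋ = 18 → s; lat ⌊0.8070/0.0416667⌋ = 19 → t.

BK62st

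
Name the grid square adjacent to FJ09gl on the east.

FJ09hl

Longitude subsquare g = 6; +1 → 7 = h.
The latitude characters are unchanged.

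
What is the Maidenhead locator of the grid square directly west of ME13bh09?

ME13ah99

Longitude extended square 0; −1 → -1, wraps to 9, carry into subsquare.
Longitude subsquare b = 1; −1 → 0 = a.
The latitude characters are unchanged.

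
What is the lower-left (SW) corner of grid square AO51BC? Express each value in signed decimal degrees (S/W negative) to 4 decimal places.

Field A=0, O=14: +0·20° lon, +14·10° lat → SW at lon -180°, lat 50°.
Square 5, 1: +5·2° lon, +1·1° lat → SW at lon -170°, lat 51°.
Subsquare b=1, c=2: +1·0.0833333° lon, +2·0.0416667° lat → SW at lon -169.917°, lat 51.0833°.
latitude 51.0833, longitude -169.9167.

51.0833, -169.9167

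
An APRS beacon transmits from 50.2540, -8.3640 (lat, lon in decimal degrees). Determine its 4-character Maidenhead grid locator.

IO50

Add 180° to longitude and 90° to latitude: 171.64, 140.25.
Field (20°×10°, letters A–R): 171.64/20 → 8 → I, 140.25/10 → 14 → O; chars IO.
Square (2°×1°, digits 0–9): 11.64/2 → 5, 0.25/1 → 0; chars 50.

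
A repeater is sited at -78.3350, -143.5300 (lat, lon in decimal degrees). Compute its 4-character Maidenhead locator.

Shift to the Maidenhead origin (180°W, 90°S): lon 36.47, lat 11.67.
Field: 36.47/20 → 1 → B, 11.67/10 → 1 → B; chars BB.
Square: 16.47/2 → 8, 1.67/1 → 1; chars 81.

BB81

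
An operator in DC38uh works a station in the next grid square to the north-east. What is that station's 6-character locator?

Longitude subsquare u = 20; +1 → 21 = v.
Latitude subsquare h = 7; +1 → 8 = i.

DC38vi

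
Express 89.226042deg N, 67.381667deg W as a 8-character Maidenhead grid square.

Add 180° to longitude and 90° to latitude: 112.61833, 179.22604.
Field (20°×10°, letters A–R): 112.61833/20 → 5 → F, 179.22604/10 → 17 → R; chars FR.
Square (2°×1°, digits 0–9): 12.61833/2 → 6, 9.22604/1 → 9; chars 69.
Subsquare (5′×2.5′, letters a–x): 0.61833/0.0833333 → 7 → h, 0.22604/0.0416667 → 5 → f; chars hf.
Extended square (30″×15″, digits 0–9): 0.03500/0.00833333 → 4, 0.01771/0.00416667 → 4; chars 44.

FR69hf44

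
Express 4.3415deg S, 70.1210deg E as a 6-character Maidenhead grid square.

MI55bp

Offset from 180°W / 90°S: lon 250.1210°, lat 85.6585°.
Field: lon ⌊250.1210/20⌋ = 12 → M; lat ⌊85.6585/10⌋ = 8 → I.
Square: lon ⌊10.1210/2⌋ = 5; lat ⌊5.6585/1⌋ = 5.
Subsquare: lon ⌊0.1210/0.0833333⌋ = 1 → b; lat ⌊0.6585/0.0416667⌋ = 15 → p.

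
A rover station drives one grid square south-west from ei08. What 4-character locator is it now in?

DI97

Longitude square 0; −1 → -1, wraps to 9, carry into field.
Longitude field E = 4; −1 → 3 = D.
Latitude square 8; −1 → 7.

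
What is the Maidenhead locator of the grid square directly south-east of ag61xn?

AG71am

Longitude subsquare x = 23; +1 → 24, wraps to 0 = a, carry into square.
Longitude square 6; +1 → 7.
Latitude subsquare n = 13; −1 → 12 = m.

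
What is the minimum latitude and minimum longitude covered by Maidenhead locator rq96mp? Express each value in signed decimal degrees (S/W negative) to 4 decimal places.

Field R=17, Q=16: +17·20° lon, +16·10° lat → SW at lon 160°, lat 70°.
Square 9, 6: +9·2° lon, +6·1° lat → SW at lon 178°, lat 76°.
Subsquare m=12, p=15: +12·0.0833333° lon, +15·0.0416667° lat → SW at lon 179°, lat 76.625°.
latitude 76.6250, longitude 179.0000.

76.6250, 179.0000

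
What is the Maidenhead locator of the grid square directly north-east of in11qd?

IN11re

Longitude subsquare q = 16; +1 → 17 = r.
Latitude subsquare d = 3; +1 → 4 = e.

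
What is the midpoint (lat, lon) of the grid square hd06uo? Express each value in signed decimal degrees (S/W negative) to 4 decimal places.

Field H=7, D=3: +7·20° lon, +3·10° lat → SW at lon -40°, lat -60°.
Square 0, 6: +0·2° lon, +6·1° lat → SW at lon -40°, lat -54°.
Subsquare u=20, o=14: +20·0.0833333° lon, +14·0.0416667° lat → SW at lon -38.3333°, lat -53.4167°.
Cell spans 0.0833333° lon × 0.0416667° lat. Centre is SW corner plus half of each.
latitude -53.3958, longitude -38.2917.

-53.3958, -38.2917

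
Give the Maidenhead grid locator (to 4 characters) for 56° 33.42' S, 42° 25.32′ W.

Shift to the Maidenhead origin (180°W, 90°S): lon 137.58, lat 33.44.
Field: lon ⌊137.58/20⌋ = 6 → G; lat ⌊33.44/10⌋ = 3 → D.
Square: lon ⌊17.58/2⌋ = 8; lat ⌊3.44/1⌋ = 3.

GD83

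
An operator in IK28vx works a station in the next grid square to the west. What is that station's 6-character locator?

IK28ux

Longitude subsquare v = 21; −1 → 20 = u.
The latitude characters are unchanged.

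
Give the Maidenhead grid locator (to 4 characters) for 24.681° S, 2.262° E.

JG15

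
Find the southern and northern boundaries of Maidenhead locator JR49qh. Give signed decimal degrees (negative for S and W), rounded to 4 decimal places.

89.2917, 89.3333

Field J=9, R=17: +9·20° lon, +17·10° lat → SW at lon 0°, lat 80°.
Square 4, 9: +4·2° lon, +9·1° lat → SW at lon 8°, lat 89°.
Subsquare q=16, h=7: +16·0.0833333° lon, +7·0.0416667° lat → SW at lon 9.33333°, lat 89.2917°.
Cell spans 0.0833333° lon × 0.0416667° lat.
south 89.2917, north 89.3333.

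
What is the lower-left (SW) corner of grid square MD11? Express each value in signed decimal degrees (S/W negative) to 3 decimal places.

Field M=12, D=3: +12·20° lon, +3·10° lat → SW at lon 60°, lat -60°.
Square 1, 1: +1·2° lon, +1·1° lat → SW at lon 62°, lat -59°.
latitude -59.000, longitude 62.000.

-59.000, 62.000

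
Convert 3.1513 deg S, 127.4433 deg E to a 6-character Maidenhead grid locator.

PI36ru

Shift to the Maidenhead origin (180°W, 90°S): lon 307.4433, lat 86.8487.
Field: 307.4433/20 → 15 → P, 86.8487/10 → 8 → I; chars PI.
Square: 7.4433/2 → 3, 6.8487/1 → 6; chars 36.
Subsquare: 1.4433/0.0833333 → 17 → r, 0.8487/0.0416667 → 20 → u; chars ru.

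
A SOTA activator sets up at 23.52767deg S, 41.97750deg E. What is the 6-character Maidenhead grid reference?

Offset from 180°W / 90°S: lon 221.9775°, lat 66.4723°.
Field: lon ⌊221.9775/20⌋ = 11 → L; lat ⌊66.4723/10⌋ = 6 → G.
Square: lon ⌊1.9775/2⌋ = 0; lat ⌊6.4723/1⌋ = 6.
Subsquare: lon ⌊1.9775/0.0833333⌋ = 23 → x; lat ⌊0.4723/0.0416667⌋ = 11 → l.

LG06xl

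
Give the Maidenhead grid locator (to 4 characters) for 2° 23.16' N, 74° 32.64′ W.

FJ22

Offset from 180°W / 90°S: lon 105.46°, lat 92.39°.
Field: 105.46/20 → 5 → F, 92.39/10 → 9 → J; chars FJ.
Square: 5.46/2 → 2, 2.39/1 → 2; chars 22.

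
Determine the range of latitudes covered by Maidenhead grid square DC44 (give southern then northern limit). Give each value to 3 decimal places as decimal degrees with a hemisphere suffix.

66.000° S, 65.000° S

Field D=3, C=2: +3·20° lon, +2·10° lat → SW at lon -120°, lat -70°.
Square 4, 4: +4·2° lon, +4·1° lat → SW at lon -112°, lat -66°.
Cell spans 2° lon × 1° lat.
south 66.000° S, north 65.000° S.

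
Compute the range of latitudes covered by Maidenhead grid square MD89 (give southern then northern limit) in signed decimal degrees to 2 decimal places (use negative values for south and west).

-51.00, -50.00

Field M=12, D=3: +12·20° lon, +3·10° lat → SW at lon 60°, lat -60°.
Square 8, 9: +8·2° lon, +9·1° lat → SW at lon 76°, lat -51°.
Cell spans 2° lon × 1° lat.
south -51.00, north -50.00.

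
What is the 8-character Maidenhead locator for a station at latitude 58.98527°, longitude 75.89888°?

MO78wx76

Shift to the Maidenhead origin (180°W, 90°S): lon 255.89888, lat 148.98527.
Field: 255.89888/20 → 12 → M, 148.98527/10 → 14 → O; chars MO.
Square: 15.89888/2 → 7, 8.98527/1 → 8; chars 78.
Subsquare: 1.89888/0.0833333 → 22 → w, 0.98527/0.0416667 → 23 → x; chars wx.
Extended square: 0.06555/0.00833333 → 7, 0.02694/0.00416667 → 6; chars 76.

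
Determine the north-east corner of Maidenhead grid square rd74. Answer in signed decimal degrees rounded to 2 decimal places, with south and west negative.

-55.00, 176.00

Field R=17, D=3: +17·20° lon, +3·10° lat → SW at lon 160°, lat -60°.
Square 7, 4: +7·2° lon, +4·1° lat → SW at lon 174°, lat -56°.
Cell spans 2° lon × 1° lat. NE corner is SW corner plus one full cell.
latitude -55.00, longitude 176.00.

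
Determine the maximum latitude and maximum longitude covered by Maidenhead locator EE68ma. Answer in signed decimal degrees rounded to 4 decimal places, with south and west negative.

Field E=4, E=4: +4·20° lon, +4·10° lat → SW at lon -100°, lat -50°.
Square 6, 8: +6·2° lon, +8·1° lat → SW at lon -88°, lat -42°.
Subsquare m=12, a=0: +12·0.0833333° lon, +0·0.0416667° lat → SW at lon -87°, lat -42°.
Cell spans 0.0833333° lon × 0.0416667° lat. NE corner is SW corner plus one full cell.
latitude -41.9583, longitude -86.9167.

-41.9583, -86.9167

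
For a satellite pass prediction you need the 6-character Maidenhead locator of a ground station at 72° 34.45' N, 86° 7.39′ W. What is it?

EQ62wn

Offset from 180°W / 90°S: lon 93.8768°, lat 162.5742°.
Field (20°×10°, letters A–R): 93.8768/20 → 4 → E, 162.5742/10 → 16 → Q; chars EQ.
Square (2°×1°, digits 0–9): 13.8768/2 → 6, 2.5742/1 → 2; chars 62.
Subsquare (5′×2.5′, letters a–x): 1.8768/0.0833333 → 22 → w, 0.5742/0.0416667 → 13 → n; chars wn.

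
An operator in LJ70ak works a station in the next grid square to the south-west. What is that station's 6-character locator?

LJ60xj

Longitude subsquare a = 0; −1 → -1, wraps to 23 = x, carry into square.
Longitude square 7; −1 → 6.
Latitude subsquare k = 10; −1 → 9 = j.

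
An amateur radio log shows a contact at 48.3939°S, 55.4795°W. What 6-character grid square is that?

Offset from 180°W / 90°S: lon 124.5205°, lat 41.6061°.
Field: lon ⌊124.5205/20⌋ = 6 → G; lat ⌊41.6061/10⌋ = 4 → E.
Square: lon ⌊4.5205/2⌋ = 2; lat ⌊1.6061/1⌋ = 1.
Subsquare: lon ⌊0.5205/0.0833333⌋ = 6 → g; lat ⌊0.6061/0.0416667⌋ = 14 → o.

GE21go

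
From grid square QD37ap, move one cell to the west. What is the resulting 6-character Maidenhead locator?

QD27xp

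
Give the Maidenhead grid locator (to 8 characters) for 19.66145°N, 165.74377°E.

Add 180° to longitude and 90° to latitude: 345.74377, 109.66145.
Field: 345.74377/20 → 17 → R, 109.66145/10 → 10 → K; chars RK.
Square: 5.74377/2 → 2, 9.66145/1 → 9; chars 29.
Subsquare: 1.74377/0.0833333 → 20 → u, 0.66145/0.0416667 → 15 → p; chars up.
Extended square: 0.07710/0.00833333 → 9, 0.03645/0.00416667 → 8; chars 98.

RK29up98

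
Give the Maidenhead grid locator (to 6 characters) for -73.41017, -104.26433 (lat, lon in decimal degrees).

DB76uo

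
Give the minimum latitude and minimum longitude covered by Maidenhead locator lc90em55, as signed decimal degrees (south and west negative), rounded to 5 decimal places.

-69.47917, 58.37500

Field L=11, C=2: +11·20° lon, +2·10° lat → SW at lon 40°, lat -70°.
Square 9, 0: +9·2° lon, +0·1° lat → SW at lon 58°, lat -70°.
Subsquare e=4, m=12: +4·0.0833333° lon, +12·0.0416667° lat → SW at lon 58.3333°, lat -69.5°.
Extended square 5, 5: +5·0.00833333° lon, +5·0.00416667° lat → SW at lon 58.375°, lat -69.4792°.
latitude -69.47917, longitude 58.37500.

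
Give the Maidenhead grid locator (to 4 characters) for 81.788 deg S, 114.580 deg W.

DA28

Shift to the Maidenhead origin (180°W, 90°S): lon 65.42, lat 8.21.
Field (20°×10°, letters A–R): 65.42/20 → 3 → D, 8.21/10 → 0 → A; chars DA.
Square (2°×1°, digits 0–9): 5.42/2 → 2, 8.21/1 → 8; chars 28.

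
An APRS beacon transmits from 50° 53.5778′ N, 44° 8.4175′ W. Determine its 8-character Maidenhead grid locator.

GO70wv34

Add 180° to longitude and 90° to latitude: 135.85971, 140.89296.
Field: lon ⌊135.85971/20⌋ = 6 → G; lat ⌊140.89296/10⌋ = 14 → O.
Square: lon ⌊15.85971/2⌋ = 7; lat ⌊0.89296/1⌋ = 0.
Subsquare: lon ⌊1.85971/0.0833333⌋ = 22 → w; lat ⌊0.89296/0.0416667⌋ = 21 → v.
Extended square: lon ⌊0.02638/0.00833333⌋ = 3; lat ⌊0.01796/0.00416667⌋ = 4.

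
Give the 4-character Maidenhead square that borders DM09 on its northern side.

Latitude square 9; +1 → 10, wraps to 0, carry into field.
Latitude field M = 12; +1 → 13 = N.
The longitude characters are unchanged.

DN00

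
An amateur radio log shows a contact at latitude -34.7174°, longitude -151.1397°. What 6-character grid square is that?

Offset from 180°W / 90°S: lon 28.8603°, lat 55.2826°.
Field: lon ⌊28.8603/20⌋ = 1 → B; lat ⌊55.2826/10⌋ = 5 → F.
Square: lon ⌊8.8603/2⌋ = 4; lat ⌊5.2826/1⌋ = 5.
Subsquare: lon ⌊0.8603/0.0833333⌋ = 10 → k; lat ⌊0.2826/0.0416667⌋ = 6 → g.

BF45kg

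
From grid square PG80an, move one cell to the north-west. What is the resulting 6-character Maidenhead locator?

Longitude subsquare a = 0; −1 → -1, wraps to 23 = x, carry into square.
Longitude square 8; −1 → 7.
Latitude subsquare n = 13; +1 → 14 = o.

PG70xo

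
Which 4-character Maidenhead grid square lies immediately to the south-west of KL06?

JL95

Longitude square 0; −1 → -1, wraps to 9, carry into field.
Longitude field K = 10; −1 → 9 = J.
Latitude square 6; −1 → 5.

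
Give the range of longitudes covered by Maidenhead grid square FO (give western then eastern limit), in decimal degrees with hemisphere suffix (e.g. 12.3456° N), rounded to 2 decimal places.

Field F=5, O=14: +5·20° lon, +14·10° lat → SW at lon -80°, lat 50°.
Cell spans 20° lon × 10° lat.
west 80.00° W, east 60.00° W.

80.00° W, 60.00° W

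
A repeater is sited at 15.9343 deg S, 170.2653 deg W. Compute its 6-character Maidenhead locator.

Add 180° to longitude and 90° to latitude: 9.7347, 74.0657.
Field: 9.7347/20 → 0 → A, 74.0657/10 → 7 → H; chars AH.
Square: 9.7347/2 → 4, 4.0657/1 → 4; chars 44.
Subsquare: 1.7347/0.0833333 → 20 → u, 0.0657/0.0416667 → 1 → b; chars ub.

AH44ub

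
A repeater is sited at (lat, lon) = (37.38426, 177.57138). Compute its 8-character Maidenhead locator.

RM87sj82

Add 180° to longitude and 90° to latitude: 357.57138, 127.38426.
Field: 357.57138/20 → 17 → R, 127.38426/10 → 12 → M; chars RM.
Square: 17.57138/2 → 8, 7.38426/1 → 7; chars 87.
Subsquare: 1.57138/0.0833333 → 18 → s, 0.38426/0.0416667 → 9 → j; chars sj.
Extended square: 0.07138/0.00833333 → 8, 0.00926/0.00416667 → 2; chars 82.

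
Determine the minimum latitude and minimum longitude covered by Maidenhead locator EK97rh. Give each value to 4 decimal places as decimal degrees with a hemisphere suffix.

17.2917° N, 80.5833° W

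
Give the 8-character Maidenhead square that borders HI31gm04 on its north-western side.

HI31fm95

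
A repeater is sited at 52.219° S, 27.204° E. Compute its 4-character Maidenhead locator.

KD37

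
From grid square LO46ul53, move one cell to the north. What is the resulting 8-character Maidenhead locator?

LO46ul54

Latitude extended square 3; +1 → 4.
The longitude characters are unchanged.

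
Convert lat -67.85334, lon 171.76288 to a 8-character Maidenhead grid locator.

RC52vd15

Add 180° to longitude and 90° to latitude: 351.76288, 22.14666.
Field: 351.76288/20 → 17 → R, 22.14666/10 → 2 → C; chars RC.
Square: 11.76288/2 → 5, 2.14666/1 → 2; chars 52.
Subsquare: 1.76288/0.0833333 → 21 → v, 0.14666/0.0416667 → 3 → d; chars vd.
Extended square: 0.01288/0.00833333 → 1, 0.02166/0.00416667 → 5; chars 15.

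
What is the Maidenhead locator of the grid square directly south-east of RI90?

Longitude square 9; +1 → 10, wraps to 0, carry into field.
Longitude field R = 17; +1 → 18, wraps to 0 = A, wrapping around the antimeridian.
Latitude square 0; −1 → -1, wraps to 9, carry into field.
Latitude field I = 8; −1 → 7 = H.

AH09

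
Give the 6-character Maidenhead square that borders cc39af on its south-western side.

CC29xe

Longitude subsquare a = 0; −1 → -1, wraps to 23 = x, carry into square.
Longitude square 3; −1 → 2.
Latitude subsquare f = 5; −1 → 4 = e.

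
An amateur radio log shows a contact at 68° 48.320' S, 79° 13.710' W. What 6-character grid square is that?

FC01je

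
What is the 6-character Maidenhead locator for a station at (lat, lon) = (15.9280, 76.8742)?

MK85kw

Shift to the Maidenhead origin (180°W, 90°S): lon 256.8742, lat 105.9280.
Field: 256.8742/20 → 12 → M, 105.9280/10 → 10 → K; chars MK.
Square: 16.8742/2 → 8, 5.9280/1 → 5; chars 85.
Subsquare: 0.8742/0.0833333 → 10 → k, 0.9280/0.0416667 → 22 → w; chars kw.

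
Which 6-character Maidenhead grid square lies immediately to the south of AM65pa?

AM64px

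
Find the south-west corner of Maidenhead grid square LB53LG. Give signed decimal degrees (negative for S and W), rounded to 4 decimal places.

Field L=11, B=1: +11·20° lon, +1·10° lat → SW at lon 40°, lat -80°.
Square 5, 3: +5·2° lon, +3·1° lat → SW at lon 50°, lat -77°.
Subsquare l=11, g=6: +11·0.0833333° lon, +6·0.0416667° lat → SW at lon 50.9167°, lat -76.75°.
latitude -76.7500, longitude 50.9167.

-76.7500, 50.9167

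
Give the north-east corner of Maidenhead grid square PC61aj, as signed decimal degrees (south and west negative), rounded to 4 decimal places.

Field P=15, C=2: +15·20° lon, +2·10° lat → SW at lon 120°, lat -70°.
Square 6, 1: +6·2° lon, +1·1° lat → SW at lon 132°, lat -69°.
Subsquare a=0, j=9: +0·0.0833333° lon, +9·0.0416667° lat → SW at lon 132°, lat -68.625°.
Cell spans 0.0833333° lon × 0.0416667° lat. NE corner is SW corner plus one full cell.
latitude -68.5833, longitude 132.0833.

-68.5833, 132.0833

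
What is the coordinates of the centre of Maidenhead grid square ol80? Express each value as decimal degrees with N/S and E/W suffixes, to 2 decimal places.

Field O=14, L=11: +14·20° lon, +11·10° lat → SW at lon 100°, lat 20°.
Square 8, 0: +8·2° lon, +0·1° lat → SW at lon 116°, lat 20°.
Cell spans 2° lon × 1° lat. Centre is SW corner plus half of each.
latitude 20.50° N, longitude 117.00° E.

20.50° N, 117.00° E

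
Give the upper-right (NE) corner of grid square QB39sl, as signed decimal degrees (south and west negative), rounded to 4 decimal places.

-70.5000, 147.5833

Field Q=16, B=1: +16·20° lon, +1·10° lat → SW at lon 140°, lat -80°.
Square 3, 9: +3·2° lon, +9·1° lat → SW at lon 146°, lat -71°.
Subsquare s=18, l=11: +18·0.0833333° lon, +11·0.0416667° lat → SW at lon 147.5°, lat -70.5417°.
Cell spans 0.0833333° lon × 0.0416667° lat. NE corner is SW corner plus one full cell.
latitude -70.5000, longitude 147.5833.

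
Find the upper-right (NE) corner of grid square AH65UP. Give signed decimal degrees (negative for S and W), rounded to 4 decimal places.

Field A=0, H=7: +0·20° lon, +7·10° lat → SW at lon -180°, lat -20°.
Square 6, 5: +6·2° lon, +5·1° lat → SW at lon -168°, lat -15°.
Subsquare u=20, p=15: +20·0.0833333° lon, +15·0.0416667° lat → SW at lon -166.333°, lat -14.375°.
Cell spans 0.0833333° lon × 0.0416667° lat. NE corner is SW corner plus one full cell.
latitude -14.3333, longitude -166.2500.

-14.3333, -166.2500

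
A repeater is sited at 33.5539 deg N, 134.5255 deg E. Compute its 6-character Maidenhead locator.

PM73gn

Add 180° to longitude and 90° to latitude: 314.5255, 123.5539.
Field: lon ⌊314.5255/20⌋ = 15 → P; lat ⌊123.5539/10⌋ = 12 → M.
Square: lon ⌊14.5255/2⌋ = 7; lat ⌊3.5539/1⌋ = 3.
Subsquare: lon ⌊0.5255/0.0833333⌋ = 6 → g; lat ⌊0.5539/0.0416667⌋ = 13 → n.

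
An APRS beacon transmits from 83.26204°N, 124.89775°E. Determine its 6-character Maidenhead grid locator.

PR23kg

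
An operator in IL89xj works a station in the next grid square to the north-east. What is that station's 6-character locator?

Longitude subsquare x = 23; +1 → 24, wraps to 0 = a, carry into square.
Longitude square 8; +1 → 9.
Latitude subsquare j = 9; +1 → 10 = k.

IL99ak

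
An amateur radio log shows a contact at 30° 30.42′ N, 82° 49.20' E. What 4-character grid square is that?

NM10

Add 180° to longitude and 90° to latitude: 262.82, 120.51.
Field: 262.82/20 → 13 → N, 120.51/10 → 12 → M; chars NM.
Square: 2.82/2 → 1, 0.51/1 → 0; chars 10.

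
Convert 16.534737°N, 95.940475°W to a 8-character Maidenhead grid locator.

EK26am78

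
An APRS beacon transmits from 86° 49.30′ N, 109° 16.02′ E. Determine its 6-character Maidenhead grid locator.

OR46pt

Add 180° to longitude and 90° to latitude: 289.2670, 176.8217.
Field: lon ⌊289.2670/20⌋ = 14 → O; lat ⌊176.8217/10⌋ = 17 → R.
Square: lon ⌊9.2670/2⌋ = 4; lat ⌊6.8217/1⌋ = 6.
Subsquare: lon ⌊1.2670/0.0833333⌋ = 15 → p; lat ⌊0.8217/0.0416667⌋ = 19 → t.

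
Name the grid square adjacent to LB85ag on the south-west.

LB75xf

Longitude subsquare a = 0; −1 → -1, wraps to 23 = x, carry into square.
Longitude square 8; −1 → 7.
Latitude subsquare g = 6; −1 → 5 = f.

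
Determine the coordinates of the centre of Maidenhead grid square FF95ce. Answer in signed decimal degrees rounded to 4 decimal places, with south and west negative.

Field F=5, F=5: +5·20° lon, +5·10° lat → SW at lon -80°, lat -40°.
Square 9, 5: +9·2° lon, +5·1° lat → SW at lon -62°, lat -35°.
Subsquare c=2, e=4: +2·0.0833333° lon, +4·0.0416667° lat → SW at lon -61.8333°, lat -34.8333°.
Cell spans 0.0833333° lon × 0.0416667° lat. Centre is SW corner plus half of each.
latitude -34.8125, longitude -61.7917.

-34.8125, -61.7917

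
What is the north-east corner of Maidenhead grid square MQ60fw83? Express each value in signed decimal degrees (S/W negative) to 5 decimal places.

70.93333, 72.49167

Field M=12, Q=16: +12·20° lon, +16·10° lat → SW at lon 60°, lat 70°.
Square 6, 0: +6·2° lon, +0·1° lat → SW at lon 72°, lat 70°.
Subsquare f=5, w=22: +5·0.0833333° lon, +22·0.0416667° lat → SW at lon 72.4167°, lat 70.9167°.
Extended square 8, 3: +8·0.00833333° lon, +3·0.00416667° lat → SW at lon 72.4833°, lat 70.9292°.
Cell spans 0.00833333° lon × 0.00416667° lat. NE corner is SW corner plus one full cell.
latitude 70.93333, longitude 72.49167.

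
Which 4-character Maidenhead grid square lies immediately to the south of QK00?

Latitude square 0; −1 → -1, wraps to 9, carry into field.
Latitude field K = 10; −1 → 9 = J.
The longitude characters are unchanged.

QJ09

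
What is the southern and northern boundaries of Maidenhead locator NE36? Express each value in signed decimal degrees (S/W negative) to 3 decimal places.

-44.000, -43.000

Field N=13, E=4: +13·20° lon, +4·10° lat → SW at lon 80°, lat -50°.
Square 3, 6: +3·2° lon, +6·1° lat → SW at lon 86°, lat -44°.
Cell spans 2° lon × 1° lat.
south -44.000, north -43.000.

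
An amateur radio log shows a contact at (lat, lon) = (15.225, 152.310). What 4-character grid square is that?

QK65

Offset from 180°W / 90°S: lon 332.31°, lat 105.22°.
Field: 332.31/20 → 16 → Q, 105.22/10 → 10 → K; chars QK.
Square: 12.31/2 → 6, 5.22/1 → 5; chars 65.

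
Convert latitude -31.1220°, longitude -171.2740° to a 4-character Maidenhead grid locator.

AF48

Shift to the Maidenhead origin (180°W, 90°S): lon 8.73, lat 58.88.
Field: 8.73/20 → 0 → A, 58.88/10 → 5 → F; chars AF.
Square: 8.73/2 → 4, 8.88/1 → 8; chars 48.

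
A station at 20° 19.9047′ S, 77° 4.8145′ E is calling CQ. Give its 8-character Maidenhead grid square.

MG89mq90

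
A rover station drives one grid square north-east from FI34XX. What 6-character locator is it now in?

FI45aa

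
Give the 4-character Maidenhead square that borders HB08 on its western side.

Longitude square 0; −1 → -1, wraps to 9, carry into field.
Longitude field H = 7; −1 → 6 = G.
The latitude characters are unchanged.

GB98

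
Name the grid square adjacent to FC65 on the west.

Longitude square 6; −1 → 5.
The latitude characters are unchanged.

FC55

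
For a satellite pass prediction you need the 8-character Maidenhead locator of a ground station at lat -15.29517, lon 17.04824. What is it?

JH84mq59

Shift to the Maidenhead origin (180°W, 90°S): lon 197.04824, lat 74.70483.
Field (20°×10°, letters A–R): lon ⌊197.04824/20⌋ = 9 → J; lat ⌊74.70483/10⌋ = 7 → H.
Square (2°×1°, digits 0–9): lon ⌊17.04824/2⌋ = 8; lat ⌊4.70483/1⌋ = 4.
Subsquare (5′×2.5′, letters a–x): lon ⌊1.04824/0.0833333⌋ = 12 → m; lat ⌊0.70483/0.0416667⌋ = 16 → q.
Extended square (30″×15″, digits 0–9): lon ⌊0.04824/0.00833333⌋ = 5; lat ⌊0.03816/0.00416667⌋ = 9.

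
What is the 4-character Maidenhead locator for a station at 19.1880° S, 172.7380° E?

Add 180° to longitude and 90° to latitude: 352.74, 70.81.
Field: lon ⌊352.74/20⌋ = 17 → R; lat ⌊70.81/10⌋ = 7 → H.
Square: lon ⌊12.74/2⌋ = 6; lat ⌊0.81/1⌋ = 0.

RH60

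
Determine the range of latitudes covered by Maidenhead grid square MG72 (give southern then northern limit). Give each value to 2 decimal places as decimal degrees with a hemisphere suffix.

28.00° S, 27.00° S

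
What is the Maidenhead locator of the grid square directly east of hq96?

Longitude square 9; +1 → 10, wraps to 0, carry into field.
Longitude field H = 7; +1 → 8 = I.
The latitude characters are unchanged.

IQ06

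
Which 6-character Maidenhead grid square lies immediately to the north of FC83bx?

Latitude subsquare x = 23; +1 → 24, wraps to 0 = a, carry into square.
Latitude square 3; +1 → 4.
The longitude characters are unchanged.

FC84ba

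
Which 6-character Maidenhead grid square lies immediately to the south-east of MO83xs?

MO93ar

Longitude subsquare x = 23; +1 → 24, wraps to 0 = a, carry into square.
Longitude square 8; +1 → 9.
Latitude subsquare s = 18; −1 → 17 = r.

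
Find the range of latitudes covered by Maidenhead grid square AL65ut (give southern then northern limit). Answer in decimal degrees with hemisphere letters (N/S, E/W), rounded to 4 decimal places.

25.7917° N, 25.8333° N

Field A=0, L=11: +0·20° lon, +11·10° lat → SW at lon -180°, lat 20°.
Square 6, 5: +6·2° lon, +5·1° lat → SW at lon -168°, lat 25°.
Subsquare u=20, t=19: +20·0.0833333° lon, +19·0.0416667° lat → SW at lon -166.333°, lat 25.7917°.
Cell spans 0.0833333° lon × 0.0416667° lat.
south 25.7917° N, north 25.8333° N.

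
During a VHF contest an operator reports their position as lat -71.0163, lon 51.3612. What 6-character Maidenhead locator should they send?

Add 180° to longitude and 90° to latitude: 231.3612, 18.9837.
Field (20°×10°, letters A–R): 231.3612/20 → 11 → L, 18.9837/10 → 1 → B; chars LB.
Square (2°×1°, digits 0–9): 11.3612/2 → 5, 8.9837/1 → 8; chars 58.
Subsquare (5′×2.5′, letters a–x): 1.3612/0.0833333 → 16 → q, 0.9837/0.0416667 → 23 → x; chars qx.

LB58qx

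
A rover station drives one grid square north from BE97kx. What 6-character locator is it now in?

BE98ka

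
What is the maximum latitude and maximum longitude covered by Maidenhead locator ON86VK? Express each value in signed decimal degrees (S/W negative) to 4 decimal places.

46.4583, 117.8333

Field O=14, N=13: +14·20° lon, +13·10° lat → SW at lon 100°, lat 40°.
Square 8, 6: +8·2° lon, +6·1° lat → SW at lon 116°, lat 46°.
Subsquare v=21, k=10: +21·0.0833333° lon, +10·0.0416667° lat → SW at lon 117.75°, lat 46.4167°.
Cell spans 0.0833333° lon × 0.0416667° lat. NE corner is SW corner plus one full cell.
latitude 46.4583, longitude 117.8333.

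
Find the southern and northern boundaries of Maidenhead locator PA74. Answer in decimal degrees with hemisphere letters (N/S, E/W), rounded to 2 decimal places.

Field P=15, A=0: +15·20° lon, +0·10° lat → SW at lon 120°, lat -90°.
Square 7, 4: +7·2° lon, +4·1° lat → SW at lon 134°, lat -86°.
Cell spans 2° lon × 1° lat.
south 86.00° S, north 85.00° S.

86.00° S, 85.00° S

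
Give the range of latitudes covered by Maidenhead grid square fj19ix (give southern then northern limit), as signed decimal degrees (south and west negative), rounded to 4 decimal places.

9.9583, 10.0000

Field F=5, J=9: +5·20° lon, +9·10° lat → SW at lon -80°, lat 0°.
Square 1, 9: +1·2° lon, +9·1° lat → SW at lon -78°, lat 9°.
Subsquare i=8, x=23: +8·0.0833333° lon, +23·0.0416667° lat → SW at lon -77.3333°, lat 9.95833°.
Cell spans 0.0833333° lon × 0.0416667° lat.
south 9.9583, north 10.0000.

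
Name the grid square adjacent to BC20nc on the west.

Longitude subsquare n = 13; −1 → 12 = m.
The latitude characters are unchanged.

BC20mc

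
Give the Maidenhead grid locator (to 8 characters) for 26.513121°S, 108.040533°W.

DG53xl56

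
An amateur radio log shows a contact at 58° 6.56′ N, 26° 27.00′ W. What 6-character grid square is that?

HO68sc

Shift to the Maidenhead origin (180°W, 90°S): lon 153.5500, lat 148.1093.
Field: lon ⌊153.5500/20⌋ = 7 → H; lat ⌊148.1093/10⌋ = 14 → O.
Square: lon ⌊13.5500/2⌋ = 6; lat ⌊8.1093/1⌋ = 8.
Subsquare: lon ⌊1.5500/0.0833333⌋ = 18 → s; lat ⌊0.1093/0.0416667⌋ = 2 → c.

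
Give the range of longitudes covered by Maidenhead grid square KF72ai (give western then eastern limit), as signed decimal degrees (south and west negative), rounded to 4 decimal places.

34.0000, 34.0833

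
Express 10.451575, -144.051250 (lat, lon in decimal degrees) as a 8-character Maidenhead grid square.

BK70xk38

Shift to the Maidenhead origin (180°W, 90°S): lon 35.94875, lat 100.45158.
Field (20°×10°, letters A–R): lon ⌊35.94875/20⌋ = 1 → B; lat ⌊100.45158/10⌋ = 10 → K.
Square (2°×1°, digits 0–9): lon ⌊15.94875/2⌋ = 7; lat ⌊0.45158/1⌋ = 0.
Subsquare (5′×2.5′, letters a–x): lon ⌊1.94875/0.0833333⌋ = 23 → x; lat ⌊0.45158/0.0416667⌋ = 10 → k.
Extended square (30″×15″, digits 0–9): lon ⌊0.03208/0.00833333⌋ = 3; lat ⌊0.03491/0.00416667⌋ = 8.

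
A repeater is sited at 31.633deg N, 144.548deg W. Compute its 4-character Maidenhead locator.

BM71

Shift to the Maidenhead origin (180°W, 90°S): lon 35.45, lat 121.63.
Field: 35.45/20 → 1 → B, 121.63/10 → 12 → M; chars BM.
Square: 15.45/2 → 7, 1.63/1 → 1; chars 71.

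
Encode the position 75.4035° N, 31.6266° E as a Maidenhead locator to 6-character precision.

Add 180° to longitude and 90° to latitude: 211.6266, 165.4035.
Field: lon ⌊211.6266/20⌋ = 10 → K; lat ⌊165.4035/10⌋ = 16 → Q.
Square: lon ⌊11.6266/2⌋ = 5; lat ⌊5.4035/1⌋ = 5.
Subsquare: lon ⌊1.6266/0.0833333⌋ = 19 → t; lat ⌊0.4035/0.0416667⌋ = 9 → j.

KQ55tj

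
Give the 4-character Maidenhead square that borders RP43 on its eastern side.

RP53

Longitude square 4; +1 → 5.
The latitude characters are unchanged.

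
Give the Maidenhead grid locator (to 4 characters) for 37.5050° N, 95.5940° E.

NM77

Add 180° to longitude and 90° to latitude: 275.59, 127.50.
Field (20°×10°, letters A–R): lon ⌊275.59/20⌋ = 13 → N; lat ⌊127.50/10⌋ = 12 → M.
Square (2°×1°, digits 0–9): lon ⌊15.59/2⌋ = 7; lat ⌊7.50/1⌋ = 7.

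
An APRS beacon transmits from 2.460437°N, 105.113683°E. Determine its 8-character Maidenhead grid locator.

OJ22nl30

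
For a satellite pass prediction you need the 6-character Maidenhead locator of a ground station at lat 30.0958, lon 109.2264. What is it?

OM40oc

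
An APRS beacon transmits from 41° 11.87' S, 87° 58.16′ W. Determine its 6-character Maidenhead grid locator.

Shift to the Maidenhead origin (180°W, 90°S): lon 92.0307, lat 48.8022.
Field: lon ⌊92.0307/20⌋ = 4 → E; lat ⌊48.8022/10⌋ = 4 → E.
Square: lon ⌊12.0307/2⌋ = 6; lat ⌊8.8022/1⌋ = 8.
Subsquare: lon ⌊0.0307/0.0833333⌋ = 0 → a; lat ⌊0.8022/0.0416667⌋ = 19 → t.

EE68at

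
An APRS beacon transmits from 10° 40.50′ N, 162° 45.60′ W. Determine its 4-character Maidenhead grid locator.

AK80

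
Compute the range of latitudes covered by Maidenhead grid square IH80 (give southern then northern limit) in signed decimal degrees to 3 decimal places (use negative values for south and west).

Field I=8, H=7: +8·20° lon, +7·10° lat → SW at lon -20°, lat -20°.
Square 8, 0: +8·2° lon, +0·1° lat → SW at lon -4°, lat -20°.
Cell spans 2° lon × 1° lat.
south -20.000, north -19.000.

-20.000, -19.000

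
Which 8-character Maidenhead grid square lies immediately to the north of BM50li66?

BM50li67

Latitude extended square 6; +1 → 7.
The longitude characters are unchanged.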